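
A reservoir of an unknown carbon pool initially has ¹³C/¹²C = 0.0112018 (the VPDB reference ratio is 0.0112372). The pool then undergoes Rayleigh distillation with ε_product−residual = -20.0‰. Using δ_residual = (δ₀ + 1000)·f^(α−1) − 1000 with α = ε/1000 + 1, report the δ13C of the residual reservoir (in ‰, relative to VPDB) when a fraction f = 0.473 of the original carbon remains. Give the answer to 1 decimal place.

δ₀ = (0.0112018/0.0112372 − 1)×1000 = (0.996850 − 1)×1000 = -3.150‰
α − 1 = ε/1000 = -0.0200
f^(α−1) = 0.473^(-0.0200) = 1.015086
δ_res = (-3.150 + 1000) × 1.015086 − 1000 = 1011.888 − 1000 = 11.89‰

11.9‰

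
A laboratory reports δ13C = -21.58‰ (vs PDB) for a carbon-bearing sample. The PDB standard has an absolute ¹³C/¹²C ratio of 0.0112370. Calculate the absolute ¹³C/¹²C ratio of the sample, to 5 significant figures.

0.010995

R_sample = R_standard × (δ13C/1000 + 1)
R_sample = 0.0112370 × (-21.58/1000 + 1) = 0.0112370 × 0.978420
R_sample = 0.0109945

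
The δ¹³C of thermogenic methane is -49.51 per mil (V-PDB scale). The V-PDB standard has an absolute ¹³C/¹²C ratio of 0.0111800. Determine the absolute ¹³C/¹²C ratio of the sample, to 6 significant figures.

0.0106265

R_sample = R_standard × (δ¹³C/1000 + 1)
R_sample = 0.0111800 × (-49.51/1000 + 1) = 0.0111800 × 0.950490
R_sample = 0.0106265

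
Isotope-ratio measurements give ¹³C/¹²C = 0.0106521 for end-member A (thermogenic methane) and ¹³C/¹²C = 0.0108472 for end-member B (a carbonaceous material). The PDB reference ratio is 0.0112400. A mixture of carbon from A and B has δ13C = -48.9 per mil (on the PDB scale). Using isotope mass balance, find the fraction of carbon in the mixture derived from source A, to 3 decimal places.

δ_A = (0.0106521/0.0112400 − 1)×1000 = (0.947696 − 1)×1000 = -52.304 per mil
δ_B = (0.0108472/0.0112400 − 1)×1000 = (0.965053 − 1)×1000 = -34.947 per mil
f_A = (δ_mix − δ_B)/(δ_A − δ_B) = (-48.9 − (-34.947))/(-52.304 − (-34.947))
f_A = -13.953 / -17.358 = 0.8039

0.804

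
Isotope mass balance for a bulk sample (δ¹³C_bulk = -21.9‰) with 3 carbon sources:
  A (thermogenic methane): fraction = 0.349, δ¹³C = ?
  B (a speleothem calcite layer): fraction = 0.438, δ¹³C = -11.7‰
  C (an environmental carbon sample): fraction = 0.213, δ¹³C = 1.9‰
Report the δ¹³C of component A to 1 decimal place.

-49.2‰

Isotope mass balance: δ_bulk = Σ fᵢ·δᵢ.
-21.9 = 0.349×δ_A + 0.438×(-11.7) + 0.213×(1.9)
0.349·δ_A = -21.9 − (-4.720) = -17.180
δ_A = -17.180 / 0.349 = -49.23‰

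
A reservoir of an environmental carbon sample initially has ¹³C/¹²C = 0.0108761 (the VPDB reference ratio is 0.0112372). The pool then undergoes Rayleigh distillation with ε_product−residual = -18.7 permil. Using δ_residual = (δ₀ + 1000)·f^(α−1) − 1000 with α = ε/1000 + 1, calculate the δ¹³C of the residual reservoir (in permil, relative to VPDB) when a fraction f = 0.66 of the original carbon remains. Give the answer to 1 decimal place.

δ₀ = (0.0108761/0.0112372 − 1)×1000 = (0.967866 − 1)×1000 = -32.134 permil
α − 1 = ε/1000 = -0.0187
f^(α−1) = 0.66^(-0.0187) = 1.007800
δ_res = (-32.134 + 1000) × 1.007800 − 1000 = 975.415 − 1000 = -24.58 permil

-24.6 permil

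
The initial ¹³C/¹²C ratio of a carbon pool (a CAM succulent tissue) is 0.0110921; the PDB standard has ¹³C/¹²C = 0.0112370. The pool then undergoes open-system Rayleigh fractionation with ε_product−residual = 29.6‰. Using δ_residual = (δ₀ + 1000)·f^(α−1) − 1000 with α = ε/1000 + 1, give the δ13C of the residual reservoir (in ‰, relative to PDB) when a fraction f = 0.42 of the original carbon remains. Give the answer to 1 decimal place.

δ₀ = (0.0110921/0.0112370 − 1)×1000 = (0.987105 − 1)×1000 = -12.895‰
α − 1 = ε/1000 = 0.0296
f^(α−1) = 0.42^(0.0296) = 0.974649
δ_res = (-12.895 + 1000) × 0.974649 − 1000 = 962.081 − 1000 = -37.92‰

-37.9‰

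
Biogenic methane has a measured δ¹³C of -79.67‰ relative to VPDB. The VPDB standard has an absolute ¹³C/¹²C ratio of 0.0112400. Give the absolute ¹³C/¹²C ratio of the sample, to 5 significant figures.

0.010345

R_sample = R_standard × (δ¹³C/1000 + 1)
R_sample = 0.0112400 × (-79.67/1000 + 1) = 0.0112400 × 0.920330
R_sample = 0.0103445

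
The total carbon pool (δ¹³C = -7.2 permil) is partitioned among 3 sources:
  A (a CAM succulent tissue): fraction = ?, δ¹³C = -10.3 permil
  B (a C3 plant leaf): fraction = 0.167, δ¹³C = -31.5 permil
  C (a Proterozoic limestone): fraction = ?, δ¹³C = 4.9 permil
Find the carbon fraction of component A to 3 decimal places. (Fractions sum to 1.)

Let f_A and f_C be the unknown fractions; fractions sum to 1 so f_A + f_C = 0.833.
Mass balance: Σ fᵢ·δᵢ = δ_bulk ⇒ f_A·(-10.3) + f_C·(4.9) = -7.2 − (-5.261) = -1.939
Substitute f_C = 0.833 − f_A:
f_A·(-10.3 − 4.9) = -1.939 − 0.833×(4.9) = -6.021
f_A = -6.021 / -15.2 = 0.3961

0.396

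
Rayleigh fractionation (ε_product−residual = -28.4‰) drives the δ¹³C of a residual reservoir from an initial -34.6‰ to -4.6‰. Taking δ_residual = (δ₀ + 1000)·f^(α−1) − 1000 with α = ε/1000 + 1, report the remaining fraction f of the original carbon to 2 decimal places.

0.34

α − 1 = ε/1000 = -0.0284
(δ_res + 1000)/(δ₀ + 1000) = (-4.6 + 1000)/(-34.6 + 1000) = 995.4/965.4 = 1.031075
f = 1.031075^(1/-0.0284) = exp(ln(1.031075)/-0.0284) = exp(0.03060/-0.0284)
f = exp(-1.0775) = 0.3404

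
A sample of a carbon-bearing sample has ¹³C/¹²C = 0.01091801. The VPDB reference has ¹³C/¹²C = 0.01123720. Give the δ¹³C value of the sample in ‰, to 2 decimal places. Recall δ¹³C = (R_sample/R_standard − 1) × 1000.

-28.40‰

δ¹³C = (R_sample / R_standard − 1) × 1000
R_sample / R_standard = 0.01091801 / 0.01123720 = 0.971595
δ¹³C = (0.971595 − 1) × 1000 = -28.405‰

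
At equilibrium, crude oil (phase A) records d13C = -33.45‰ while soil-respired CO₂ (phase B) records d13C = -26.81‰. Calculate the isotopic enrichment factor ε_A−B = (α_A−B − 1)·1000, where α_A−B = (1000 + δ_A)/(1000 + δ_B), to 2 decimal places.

α_A−B = (1000 + -33.45) / (1000 + -26.81) = 966.55 / 973.19 = 0.993177
ε_A−B = (0.993177 − 1) × 1000 = -6.823‰
(The approximation ε ≈ δ_A − δ_B would give -6.64‰.)

-6.82‰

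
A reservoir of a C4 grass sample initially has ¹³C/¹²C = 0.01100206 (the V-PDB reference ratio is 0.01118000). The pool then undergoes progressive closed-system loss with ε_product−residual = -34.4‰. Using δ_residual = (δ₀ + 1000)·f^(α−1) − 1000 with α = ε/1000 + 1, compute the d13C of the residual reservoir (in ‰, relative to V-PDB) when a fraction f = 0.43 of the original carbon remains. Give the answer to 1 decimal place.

13.1‰

δ₀ = (0.01100206/0.01118000 − 1)×1000 = (0.984084 − 1)×1000 = -15.916‰
α − 1 = ε/1000 = -0.0344
f^(α−1) = 0.43^(-0.0344) = 1.029458
δ_res = (-15.916 + 1000) × 1.029458 − 1000 = 1013.073 − 1000 = 13.07‰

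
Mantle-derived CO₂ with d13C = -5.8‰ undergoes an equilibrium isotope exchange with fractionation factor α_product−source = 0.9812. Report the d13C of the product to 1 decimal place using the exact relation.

-24.5‰

δ_product = (δ_source + 1000)·α − 1000
δ_product = (-5.8 + 1000) × 0.9812 − 1000
δ_product = 975.509 − 1000 = -24.49‰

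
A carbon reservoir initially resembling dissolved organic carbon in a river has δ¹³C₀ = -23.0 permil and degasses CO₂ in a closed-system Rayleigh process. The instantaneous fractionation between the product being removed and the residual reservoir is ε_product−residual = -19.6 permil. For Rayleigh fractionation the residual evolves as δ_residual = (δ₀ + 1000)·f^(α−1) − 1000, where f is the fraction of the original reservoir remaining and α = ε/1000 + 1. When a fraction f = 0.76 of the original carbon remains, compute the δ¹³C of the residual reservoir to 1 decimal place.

Rayleigh residual: δ_res = (δ₀ + 1000)·f^(α−1) − 1000
α = ε/1000 + 1 = 0.98040, so α − 1 = -0.01960
f^(α−1) = 0.76^(-0.01960) = 1.005393
δ_res = (-23.0 + 1000) × 1.005393 − 1000 = 982.269 − 1000 = -17.73 permil

-17.7 permil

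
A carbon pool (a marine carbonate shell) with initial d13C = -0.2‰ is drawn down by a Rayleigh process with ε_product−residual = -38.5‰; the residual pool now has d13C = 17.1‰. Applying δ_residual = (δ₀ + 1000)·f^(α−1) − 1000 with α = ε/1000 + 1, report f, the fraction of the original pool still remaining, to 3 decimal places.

α − 1 = ε/1000 = -0.0385
(δ_res + 1000)/(δ₀ + 1000) = (17.1 + 1000)/(-0.2 + 1000) = 1017.1/999.8 = 1.017303
f = 1.017303^(1/-0.0385) = exp(ln(1.017303)/-0.0385) = exp(0.01716/-0.0385)
f = exp(-0.4456) = 0.6404

0.640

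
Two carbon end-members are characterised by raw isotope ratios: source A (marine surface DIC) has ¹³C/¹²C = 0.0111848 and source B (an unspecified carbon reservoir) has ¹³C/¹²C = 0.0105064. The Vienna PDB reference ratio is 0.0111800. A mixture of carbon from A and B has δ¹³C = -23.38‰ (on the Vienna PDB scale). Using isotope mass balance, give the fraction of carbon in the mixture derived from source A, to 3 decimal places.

δ_A = (0.0111848/0.0111800 − 1)×1000 = (1.000429 − 1)×1000 = 0.429‰
δ_B = (0.0105064/0.0111800 − 1)×1000 = (0.939750 − 1)×1000 = -60.250‰
f_A = (δ_mix − δ_B)/(δ_A − δ_B) = (-23.38 − (-60.250))/(0.429 − (-60.250))
f_A = 36.870 / 60.680 = 0.6076

0.608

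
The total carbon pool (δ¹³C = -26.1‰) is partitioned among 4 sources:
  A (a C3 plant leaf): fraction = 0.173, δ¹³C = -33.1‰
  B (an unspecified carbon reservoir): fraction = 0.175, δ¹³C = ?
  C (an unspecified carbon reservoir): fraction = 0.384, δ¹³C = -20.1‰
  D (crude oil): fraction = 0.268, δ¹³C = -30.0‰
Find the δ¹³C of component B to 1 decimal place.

-26.4‰

Isotope mass balance: δ_bulk = Σ fᵢ·δᵢ.
-26.1 = 0.173×(-33.1) + 0.175×δ_B + 0.384×(-20.1) + 0.268×(-30.0)
0.175·δ_B = -26.1 − (-21.485) = -4.615
δ_B = -4.615 / 0.175 = -26.37‰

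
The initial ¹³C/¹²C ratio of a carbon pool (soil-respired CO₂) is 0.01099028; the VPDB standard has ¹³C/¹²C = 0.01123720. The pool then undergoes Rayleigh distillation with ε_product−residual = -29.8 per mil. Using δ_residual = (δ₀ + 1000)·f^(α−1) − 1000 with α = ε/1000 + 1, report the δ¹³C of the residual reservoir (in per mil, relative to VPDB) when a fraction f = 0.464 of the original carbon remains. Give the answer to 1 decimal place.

δ₀ = (0.01099028/0.01123720 − 1)×1000 = (0.978027 − 1)×1000 = -21.973 per mil
α − 1 = ε/1000 = -0.0298
f^(α−1) = 0.464^(-0.0298) = 1.023146
δ_res = (-21.973 + 1000) × 1.023146 − 1000 = 1000.664 − 1000 = 0.66 per mil

0.7 per mil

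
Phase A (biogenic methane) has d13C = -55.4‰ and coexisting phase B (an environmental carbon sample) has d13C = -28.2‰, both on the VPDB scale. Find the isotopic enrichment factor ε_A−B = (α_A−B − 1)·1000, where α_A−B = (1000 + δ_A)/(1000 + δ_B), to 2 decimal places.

α_A−B = (1000 + -55.4) / (1000 + -28.2) = 944.6 / 971.8 = 0.972011
ε_A−B = (0.972011 − 1) × 1000 = -27.989‰
(The approximation ε ≈ δ_A − δ_B would give -27.2‰.)

-27.99‰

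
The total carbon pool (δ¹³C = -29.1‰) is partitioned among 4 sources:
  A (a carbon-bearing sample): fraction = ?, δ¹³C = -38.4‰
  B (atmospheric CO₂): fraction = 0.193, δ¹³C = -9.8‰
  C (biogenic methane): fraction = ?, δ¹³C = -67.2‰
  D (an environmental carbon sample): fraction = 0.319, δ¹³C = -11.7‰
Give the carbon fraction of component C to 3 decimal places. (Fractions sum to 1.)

0.164

Let f_C and f_A be the unknown fractions; fractions sum to 1 so f_C + f_A = 0.488.
Mass balance: Σ fᵢ·δᵢ = δ_bulk ⇒ f_C·(-67.2) + f_A·(-38.4) = -29.1 − (-5.624) = -23.476
Substitute f_A = 0.488 − f_C:
f_C·(-67.2 − -38.4) = -23.476 − 0.488×(-38.4) = -4.737
f_C = -4.737 / -28.8 = 0.1645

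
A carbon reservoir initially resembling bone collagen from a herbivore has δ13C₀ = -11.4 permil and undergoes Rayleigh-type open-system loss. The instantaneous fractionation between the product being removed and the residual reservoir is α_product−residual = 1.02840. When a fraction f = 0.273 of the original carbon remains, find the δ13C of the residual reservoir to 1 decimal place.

Rayleigh residual: δ_res = (δ₀ + 1000)·f^(α−1) − 1000
α − 1 = 0.02840
f^(α−1) = 0.273^(0.02840) = 0.963800
δ_res = (-11.4 + 1000) × 0.963800 − 1000 = 952.813 − 1000 = -47.19 permil

-47.2 permil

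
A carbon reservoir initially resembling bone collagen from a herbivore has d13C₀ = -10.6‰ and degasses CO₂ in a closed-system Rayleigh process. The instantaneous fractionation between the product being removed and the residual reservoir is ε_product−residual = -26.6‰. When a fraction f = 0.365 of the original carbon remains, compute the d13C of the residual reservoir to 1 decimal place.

Rayleigh residual: δ_res = (δ₀ + 1000)·f^(α−1) − 1000
α = ε/1000 + 1 = 0.97340, so α − 1 = -0.02660
f^(α−1) = 0.365^(-0.02660) = 1.027172
δ_res = (-10.6 + 1000) × 1.027172 − 1000 = 1016.284 − 1000 = 16.28‰

16.3‰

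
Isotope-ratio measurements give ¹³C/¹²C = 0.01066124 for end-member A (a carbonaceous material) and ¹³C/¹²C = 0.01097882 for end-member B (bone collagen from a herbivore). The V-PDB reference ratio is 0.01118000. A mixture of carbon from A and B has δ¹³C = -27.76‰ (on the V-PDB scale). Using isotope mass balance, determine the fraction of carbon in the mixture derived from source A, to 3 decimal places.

0.344

δ_A = (0.01066124/0.01118000 − 1)×1000 = (0.953599 − 1)×1000 = -46.401‰
δ_B = (0.01097882/0.01118000 − 1)×1000 = (0.982005 − 1)×1000 = -17.995‰
f_A = (δ_mix − δ_B)/(δ_A − δ_B) = (-27.76 − (-17.995))/(-46.401 − (-17.995))
f_A = -9.765 / -28.406 = 0.3438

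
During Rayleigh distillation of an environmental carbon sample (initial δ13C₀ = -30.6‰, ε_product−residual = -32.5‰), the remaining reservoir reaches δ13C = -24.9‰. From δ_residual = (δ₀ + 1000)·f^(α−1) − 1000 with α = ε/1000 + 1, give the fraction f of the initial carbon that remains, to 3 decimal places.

α − 1 = ε/1000 = -0.0325
(δ_res + 1000)/(δ₀ + 1000) = (-24.9 + 1000)/(-30.6 + 1000) = 975.1/969.4 = 1.005880
f = 1.005880^(1/-0.0325) = exp(ln(1.005880)/-0.0325) = exp(0.00586/-0.0325)
f = exp(-0.1804) = 0.8349

0.835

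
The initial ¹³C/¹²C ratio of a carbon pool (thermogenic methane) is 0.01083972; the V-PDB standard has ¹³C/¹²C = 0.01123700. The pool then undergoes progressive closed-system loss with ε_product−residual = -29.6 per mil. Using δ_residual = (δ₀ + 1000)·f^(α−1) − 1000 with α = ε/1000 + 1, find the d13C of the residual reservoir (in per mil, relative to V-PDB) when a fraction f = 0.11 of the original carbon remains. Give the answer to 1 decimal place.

29.8 per mil

δ₀ = (0.01083972/0.01123700 − 1)×1000 = (0.964645 − 1)×1000 = -35.355 per mil
α − 1 = ε/1000 = -0.0296
f^(α−1) = 0.11^(-0.0296) = 1.067517
δ_res = (-35.355 + 1000) × 1.067517 − 1000 = 1029.775 − 1000 = 29.78 per mil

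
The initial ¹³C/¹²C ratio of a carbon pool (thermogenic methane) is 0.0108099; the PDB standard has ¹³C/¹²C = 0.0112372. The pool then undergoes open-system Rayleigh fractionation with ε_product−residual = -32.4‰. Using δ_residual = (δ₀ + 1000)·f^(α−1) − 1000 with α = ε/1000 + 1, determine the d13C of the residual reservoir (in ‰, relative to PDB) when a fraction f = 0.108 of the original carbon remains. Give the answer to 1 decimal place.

δ₀ = (0.0108099/0.0112372 − 1)×1000 = (0.961975 − 1)×1000 = -38.025‰
α − 1 = ε/1000 = -0.0324
f^(α−1) = 0.108^(-0.0324) = 1.074774
δ_res = (-38.025 + 1000) × 1.074774 − 1000 = 1033.905 − 1000 = 33.91‰

33.9‰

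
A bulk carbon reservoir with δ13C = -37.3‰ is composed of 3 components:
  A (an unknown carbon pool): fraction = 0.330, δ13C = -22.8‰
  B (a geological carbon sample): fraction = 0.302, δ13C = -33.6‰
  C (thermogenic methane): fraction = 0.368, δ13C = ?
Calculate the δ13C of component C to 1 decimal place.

Isotope mass balance: δ_bulk = Σ fᵢ·δᵢ.
-37.3 = 0.330×(-22.8) + 0.302×(-33.6) + 0.368×δ_C
0.368·δ_C = -37.3 − (-17.671) = -19.629
δ_C = -19.629 / 0.368 = -53.34‰

-53.3‰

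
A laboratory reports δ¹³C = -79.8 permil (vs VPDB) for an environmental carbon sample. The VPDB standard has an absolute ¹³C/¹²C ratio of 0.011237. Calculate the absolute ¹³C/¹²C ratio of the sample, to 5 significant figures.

R_sample = R_standard × (δ¹³C/1000 + 1)
R_sample = 0.011237 × (-79.8/1000 + 1) = 0.011237 × 0.920200
R_sample = 0.0103403

0.010340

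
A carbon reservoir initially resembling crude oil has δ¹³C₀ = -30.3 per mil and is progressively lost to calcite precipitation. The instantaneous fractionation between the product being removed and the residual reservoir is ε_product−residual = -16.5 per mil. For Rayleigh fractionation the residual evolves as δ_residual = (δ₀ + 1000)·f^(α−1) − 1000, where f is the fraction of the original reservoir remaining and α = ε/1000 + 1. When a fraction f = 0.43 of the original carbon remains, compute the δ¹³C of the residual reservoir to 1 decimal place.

Rayleigh residual: δ_res = (δ₀ + 1000)·f^(α−1) − 1000
α = ε/1000 + 1 = 0.98350, so α − 1 = -0.01650
f^(α−1) = 0.43^(-0.01650) = 1.014023
δ_res = (-30.3 + 1000) × 1.014023 − 1000 = 983.298 − 1000 = -16.70 per mil

-16.7 per mil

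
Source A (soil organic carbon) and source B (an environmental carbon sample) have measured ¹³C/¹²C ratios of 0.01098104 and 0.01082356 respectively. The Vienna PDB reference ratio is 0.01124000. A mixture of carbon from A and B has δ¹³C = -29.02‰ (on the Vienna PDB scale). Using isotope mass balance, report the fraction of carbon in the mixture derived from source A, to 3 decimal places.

δ_A = (0.01098104/0.01124000 − 1)×1000 = (0.976961 − 1)×1000 = -23.039‰
δ_B = (0.01082356/0.01124000 − 1)×1000 = (0.962950 − 1)×1000 = -37.050‰
f_A = (δ_mix − δ_B)/(δ_A − δ_B) = (-29.02 − (-37.050))/(-23.039 − (-37.050))
f_A = 8.030 / 14.011 = 0.5731

0.573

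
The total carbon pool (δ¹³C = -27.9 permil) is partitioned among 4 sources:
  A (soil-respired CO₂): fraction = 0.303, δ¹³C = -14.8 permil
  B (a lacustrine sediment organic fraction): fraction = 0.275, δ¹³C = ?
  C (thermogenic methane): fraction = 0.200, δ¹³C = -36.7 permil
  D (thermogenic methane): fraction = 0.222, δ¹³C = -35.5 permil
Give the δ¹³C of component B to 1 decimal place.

Isotope mass balance: δ_bulk = Σ fᵢ·δᵢ.
-27.9 = 0.303×(-14.8) + 0.275×δ_B + 0.200×(-36.7) + 0.222×(-35.5)
0.275·δ_B = -27.9 − (-19.705) = -8.195
δ_B = -8.195 / 0.275 = -29.80 permil

-29.8 permil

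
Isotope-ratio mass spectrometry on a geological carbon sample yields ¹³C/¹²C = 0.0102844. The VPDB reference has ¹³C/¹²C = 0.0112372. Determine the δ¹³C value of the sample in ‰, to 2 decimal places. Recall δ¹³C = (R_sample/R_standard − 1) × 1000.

-84.79‰

δ¹³C = (R_sample / R_standard − 1) × 1000
R_sample / R_standard = 0.0102844 / 0.0112372 = 0.915210
δ¹³C = (0.915210 − 1) × 1000 = -84.790‰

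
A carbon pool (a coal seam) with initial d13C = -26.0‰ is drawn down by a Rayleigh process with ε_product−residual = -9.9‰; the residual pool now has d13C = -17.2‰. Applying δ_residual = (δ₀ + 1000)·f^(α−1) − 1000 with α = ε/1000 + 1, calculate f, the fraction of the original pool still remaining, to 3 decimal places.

0.403

α − 1 = ε/1000 = -0.0099
(δ_res + 1000)/(δ₀ + 1000) = (-17.2 + 1000)/(-26.0 + 1000) = 982.8/974.0 = 1.009035
f = 1.009035^(1/-0.0099) = exp(ln(1.009035)/-0.0099) = exp(0.00899/-0.0099)
f = exp(-0.9085) = 0.4031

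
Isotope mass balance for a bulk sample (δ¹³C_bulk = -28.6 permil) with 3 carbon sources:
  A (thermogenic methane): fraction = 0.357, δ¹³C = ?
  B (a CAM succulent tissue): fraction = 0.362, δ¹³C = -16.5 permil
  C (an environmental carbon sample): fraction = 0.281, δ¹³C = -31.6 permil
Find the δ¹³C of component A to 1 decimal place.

-38.5 permil

Isotope mass balance: δ_bulk = Σ fᵢ·δᵢ.
-28.6 = 0.357×δ_A + 0.362×(-16.5) + 0.281×(-31.6)
0.357·δ_A = -28.6 − (-14.853) = -13.747
δ_A = -13.747 / 0.357 = -38.51 permil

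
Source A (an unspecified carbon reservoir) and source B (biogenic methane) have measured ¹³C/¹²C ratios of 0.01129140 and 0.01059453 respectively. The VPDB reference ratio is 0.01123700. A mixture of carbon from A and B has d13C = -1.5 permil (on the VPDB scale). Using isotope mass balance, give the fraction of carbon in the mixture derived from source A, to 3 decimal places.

0.898

δ_A = (0.01129140/0.01123700 − 1)×1000 = (1.004841 − 1)×1000 = 4.841 permil
δ_B = (0.01059453/0.01123700 − 1)×1000 = (0.942825 − 1)×1000 = -57.175 permil
f_A = (δ_mix − δ_B)/(δ_A − δ_B) = (-1.5 − (-57.175))/(4.841 − (-57.175))
f_A = 55.675 / 62.016 = 0.8977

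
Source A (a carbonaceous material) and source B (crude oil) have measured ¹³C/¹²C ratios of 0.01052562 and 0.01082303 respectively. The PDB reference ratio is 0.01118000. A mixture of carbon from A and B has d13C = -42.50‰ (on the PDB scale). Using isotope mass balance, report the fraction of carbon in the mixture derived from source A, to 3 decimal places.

δ_A = (0.01052562/0.01118000 − 1)×1000 = (0.941469 − 1)×1000 = -58.531‰
δ_B = (0.01082303/0.01118000 − 1)×1000 = (0.968071 − 1)×1000 = -31.929‰
f_A = (δ_mix − δ_B)/(δ_A − δ_B) = (-42.50 − (-31.929))/(-58.531 − (-31.929))
f_A = -10.571 / -26.602 = 0.3974

0.397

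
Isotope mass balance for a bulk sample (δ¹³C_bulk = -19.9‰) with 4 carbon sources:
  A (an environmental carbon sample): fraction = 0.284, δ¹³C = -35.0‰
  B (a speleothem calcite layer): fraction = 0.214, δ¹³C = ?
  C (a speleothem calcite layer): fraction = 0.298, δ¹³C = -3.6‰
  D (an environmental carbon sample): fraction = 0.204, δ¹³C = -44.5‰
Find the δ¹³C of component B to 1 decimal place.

Isotope mass balance: δ_bulk = Σ fᵢ·δᵢ.
-19.9 = 0.284×(-35.0) + 0.214×δ_B + 0.298×(-3.6) + 0.204×(-44.5)
0.214·δ_B = -19.9 − (-20.091) = 0.191
δ_B = 0.191 / 0.214 = 0.89‰

0.9‰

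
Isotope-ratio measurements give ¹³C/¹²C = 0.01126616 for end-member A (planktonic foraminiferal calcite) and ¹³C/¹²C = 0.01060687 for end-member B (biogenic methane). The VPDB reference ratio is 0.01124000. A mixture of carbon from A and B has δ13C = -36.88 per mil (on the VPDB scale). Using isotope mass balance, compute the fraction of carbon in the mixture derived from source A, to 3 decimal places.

0.332

δ_A = (0.01126616/0.01124000 − 1)×1000 = (1.002327 − 1)×1000 = 2.327 per mil
δ_B = (0.01060687/0.01124000 − 1)×1000 = (0.943672 − 1)×1000 = -56.328 per mil
f_A = (δ_mix − δ_B)/(δ_A − δ_B) = (-36.88 − (-56.328))/(2.327 − (-56.328))
f_A = 19.448 / 58.656 = 0.3316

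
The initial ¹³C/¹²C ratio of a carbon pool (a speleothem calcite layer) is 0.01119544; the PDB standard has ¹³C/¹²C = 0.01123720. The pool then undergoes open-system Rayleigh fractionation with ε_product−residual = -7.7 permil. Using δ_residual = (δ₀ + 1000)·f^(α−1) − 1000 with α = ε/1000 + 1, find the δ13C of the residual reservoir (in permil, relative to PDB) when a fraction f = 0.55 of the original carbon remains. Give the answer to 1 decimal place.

0.9 permil

δ₀ = (0.01119544/0.01123720 − 1)×1000 = (0.996284 − 1)×1000 = -3.716 permil
α − 1 = ε/1000 = -0.0077
f^(α−1) = 0.55^(-0.0077) = 1.004614
δ_res = (-3.716 + 1000) × 1.004614 − 1000 = 1000.881 − 1000 = 0.88 permil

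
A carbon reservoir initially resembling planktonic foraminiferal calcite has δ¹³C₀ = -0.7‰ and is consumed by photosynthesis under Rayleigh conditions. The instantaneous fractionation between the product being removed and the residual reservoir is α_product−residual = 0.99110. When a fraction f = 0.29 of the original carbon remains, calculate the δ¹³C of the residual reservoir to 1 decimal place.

Rayleigh residual: δ_res = (δ₀ + 1000)·f^(α−1) − 1000
α − 1 = -0.00890
f^(α−1) = 0.29^(-0.00890) = 1.011078
δ_res = (-0.7 + 1000) × 1.011078 − 1000 = 1010.370 − 1000 = 10.37‰

10.4‰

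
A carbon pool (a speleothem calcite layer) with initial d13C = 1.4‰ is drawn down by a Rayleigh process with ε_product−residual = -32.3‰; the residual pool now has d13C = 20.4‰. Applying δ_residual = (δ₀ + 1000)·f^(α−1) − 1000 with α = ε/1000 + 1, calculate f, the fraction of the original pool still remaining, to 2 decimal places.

α − 1 = ε/1000 = -0.0323
(δ_res + 1000)/(δ₀ + 1000) = (20.4 + 1000)/(1.4 + 1000) = 1020.4/1001.4 = 1.018973
f = 1.018973^(1/-0.0323) = exp(ln(1.018973)/-0.0323) = exp(0.01880/-0.0323)
f = exp(-0.5819) = 0.5588

0.56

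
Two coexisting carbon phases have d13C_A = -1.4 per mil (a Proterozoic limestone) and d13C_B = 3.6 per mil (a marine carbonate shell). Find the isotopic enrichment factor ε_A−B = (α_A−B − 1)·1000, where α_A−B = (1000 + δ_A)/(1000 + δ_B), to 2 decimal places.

-4.98 per mil

α_A−B = (1000 + -1.4) / (1000 + 3.6) = 998.6 / 1003.6 = 0.995018
ε_A−B = (0.995018 − 1) × 1000 = -4.982 per mil
(The approximation ε ≈ δ_A − δ_B would give -5.0 per mil.)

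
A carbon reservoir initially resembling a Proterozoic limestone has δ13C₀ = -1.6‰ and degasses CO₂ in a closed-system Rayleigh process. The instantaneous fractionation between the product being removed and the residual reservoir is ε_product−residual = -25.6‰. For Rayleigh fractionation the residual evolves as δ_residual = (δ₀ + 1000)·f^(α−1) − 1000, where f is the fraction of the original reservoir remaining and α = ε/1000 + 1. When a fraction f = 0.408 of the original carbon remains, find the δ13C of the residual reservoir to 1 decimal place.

Rayleigh residual: δ_res = (δ₀ + 1000)·f^(α−1) − 1000
α = ε/1000 + 1 = 0.97440, so α − 1 = -0.02560
f^(α−1) = 0.408^(-0.02560) = 1.023215
δ_res = (-1.6 + 1000) × 1.023215 − 1000 = 1021.578 − 1000 = 21.58‰

21.6‰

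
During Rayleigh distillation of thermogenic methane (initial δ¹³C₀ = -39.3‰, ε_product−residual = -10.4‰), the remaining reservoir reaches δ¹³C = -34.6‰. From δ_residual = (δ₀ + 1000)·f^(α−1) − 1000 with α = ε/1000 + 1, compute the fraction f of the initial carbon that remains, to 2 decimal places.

α − 1 = ε/1000 = -0.0104
(δ_res + 1000)/(δ₀ + 1000) = (-34.6 + 1000)/(-39.3 + 1000) = 965.4/960.7 = 1.004892
f = 1.004892^(1/-0.0104) = exp(ln(1.004892)/-0.0104) = exp(0.00488/-0.0104)
f = exp(-0.4693) = 0.6255

0.63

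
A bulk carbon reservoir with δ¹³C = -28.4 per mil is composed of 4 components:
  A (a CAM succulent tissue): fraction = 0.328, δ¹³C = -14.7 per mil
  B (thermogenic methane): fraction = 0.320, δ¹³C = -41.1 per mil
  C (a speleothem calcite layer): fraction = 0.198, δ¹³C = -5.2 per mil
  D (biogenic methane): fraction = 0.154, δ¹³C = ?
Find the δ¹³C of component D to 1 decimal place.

-61.0 per mil

Isotope mass balance: δ_bulk = Σ fᵢ·δᵢ.
-28.4 = 0.328×(-14.7) + 0.320×(-41.1) + 0.198×(-5.2) + 0.154×δ_D
0.154·δ_D = -28.4 − (-19.003) = -9.397
δ_D = -9.397 / 0.154 = -61.02 per mil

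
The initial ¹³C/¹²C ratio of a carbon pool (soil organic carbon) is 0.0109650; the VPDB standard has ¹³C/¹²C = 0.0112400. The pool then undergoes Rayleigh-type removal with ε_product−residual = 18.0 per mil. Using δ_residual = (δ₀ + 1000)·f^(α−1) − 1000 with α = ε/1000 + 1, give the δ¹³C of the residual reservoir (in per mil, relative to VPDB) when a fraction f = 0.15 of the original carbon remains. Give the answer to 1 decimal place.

-57.2 per mil

δ₀ = (0.0109650/0.0112400 − 1)×1000 = (0.975534 − 1)×1000 = -24.466 per mil
α − 1 = ε/1000 = 0.0180
f^(α−1) = 0.15^(0.0180) = 0.966428
δ_res = (-24.466 + 1000) × 0.966428 − 1000 = 942.783 − 1000 = -57.22 per mil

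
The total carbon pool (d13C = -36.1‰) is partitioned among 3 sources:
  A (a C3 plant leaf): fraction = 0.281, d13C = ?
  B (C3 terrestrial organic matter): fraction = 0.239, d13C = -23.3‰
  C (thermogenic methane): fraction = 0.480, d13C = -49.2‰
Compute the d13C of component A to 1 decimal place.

Isotope mass balance: δ_bulk = Σ fᵢ·δᵢ.
-36.1 = 0.281×δ_A + 0.239×(-23.3) + 0.480×(-49.2)
0.281·δ_A = -36.1 − (-29.185) = -6.915
δ_A = -6.915 / 0.281 = -24.61‰

-24.6‰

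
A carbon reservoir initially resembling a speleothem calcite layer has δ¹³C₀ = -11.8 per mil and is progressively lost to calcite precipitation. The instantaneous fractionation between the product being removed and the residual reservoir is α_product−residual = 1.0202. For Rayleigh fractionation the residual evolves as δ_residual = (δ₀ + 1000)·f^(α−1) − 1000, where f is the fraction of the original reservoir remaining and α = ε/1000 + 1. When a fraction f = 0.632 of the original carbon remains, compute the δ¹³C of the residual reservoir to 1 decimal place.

-20.9 per mil

Rayleigh residual: δ_res = (δ₀ + 1000)·f^(α−1) − 1000
α − 1 = 0.02020
f^(α−1) = 0.632^(0.02020) = 0.990774
δ_res = (-11.8 + 1000) × 0.990774 − 1000 = 979.083 − 1000 = -20.92 per mil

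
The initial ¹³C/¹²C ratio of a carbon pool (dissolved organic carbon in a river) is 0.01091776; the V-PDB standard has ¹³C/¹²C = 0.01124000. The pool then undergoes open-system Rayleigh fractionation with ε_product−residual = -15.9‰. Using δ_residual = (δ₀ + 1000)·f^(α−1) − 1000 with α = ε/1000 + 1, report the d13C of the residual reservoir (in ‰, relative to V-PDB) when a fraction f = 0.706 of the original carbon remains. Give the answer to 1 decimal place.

-23.3‰

δ₀ = (0.01091776/0.01124000 − 1)×1000 = (0.971331 − 1)×1000 = -28.669‰
α − 1 = ε/1000 = -0.0159
f^(α−1) = 0.706^(-0.0159) = 1.005551
δ_res = (-28.669 + 1000) × 1.005551 − 1000 = 976.723 − 1000 = -23.28‰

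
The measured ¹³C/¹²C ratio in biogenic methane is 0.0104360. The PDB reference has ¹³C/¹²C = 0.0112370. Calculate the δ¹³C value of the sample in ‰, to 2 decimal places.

-71.28‰

δ¹³C = (R_sample / R_standard − 1) × 1000
R_sample / R_standard = 0.0104360 / 0.0112370 = 0.928718
δ¹³C = (0.928718 − 1) × 1000 = -71.282‰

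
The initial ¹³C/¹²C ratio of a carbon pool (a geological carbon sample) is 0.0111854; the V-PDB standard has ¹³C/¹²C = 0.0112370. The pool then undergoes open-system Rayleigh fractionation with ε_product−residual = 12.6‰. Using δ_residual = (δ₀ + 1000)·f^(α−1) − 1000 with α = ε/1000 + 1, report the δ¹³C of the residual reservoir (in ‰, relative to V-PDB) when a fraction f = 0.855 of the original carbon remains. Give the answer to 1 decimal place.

δ₀ = (0.0111854/0.0112370 − 1)×1000 = (0.995408 − 1)×1000 = -4.592‰
α − 1 = ε/1000 = 0.0126
f^(α−1) = 0.855^(0.0126) = 0.998028
δ_res = (-4.592 + 1000) × 0.998028 − 1000 = 993.445 − 1000 = -6.55‰

-6.6‰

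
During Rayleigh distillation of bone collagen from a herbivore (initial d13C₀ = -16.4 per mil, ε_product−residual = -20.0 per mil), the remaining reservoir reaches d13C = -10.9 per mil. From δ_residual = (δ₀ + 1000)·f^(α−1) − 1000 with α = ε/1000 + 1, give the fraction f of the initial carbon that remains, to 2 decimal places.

0.76

α − 1 = ε/1000 = -0.0200
(δ_res + 1000)/(δ₀ + 1000) = (-10.9 + 1000)/(-16.4 + 1000) = 989.1/983.6 = 1.005592
f = 1.005592^(1/-0.0200) = exp(ln(1.005592)/-0.0200) = exp(0.00558/-0.0200)
f = exp(-0.2788) = 0.7567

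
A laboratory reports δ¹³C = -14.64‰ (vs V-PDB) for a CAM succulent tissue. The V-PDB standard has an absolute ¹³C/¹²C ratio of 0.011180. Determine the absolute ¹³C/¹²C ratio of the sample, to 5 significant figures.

0.011016

R_sample = R_standard × (δ¹³C/1000 + 1)
R_sample = 0.011180 × (-14.64/1000 + 1) = 0.011180 × 0.985360
R_sample = 0.0110163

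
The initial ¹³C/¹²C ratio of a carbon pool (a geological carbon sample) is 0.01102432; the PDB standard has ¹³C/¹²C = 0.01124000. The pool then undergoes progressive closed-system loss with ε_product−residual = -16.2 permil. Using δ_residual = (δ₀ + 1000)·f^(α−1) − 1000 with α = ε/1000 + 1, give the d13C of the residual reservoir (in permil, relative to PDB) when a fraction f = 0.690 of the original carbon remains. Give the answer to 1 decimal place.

-13.3 permil

δ₀ = (0.01102432/0.01124000 − 1)×1000 = (0.980811 − 1)×1000 = -19.189 permil
α − 1 = ε/1000 = -0.0162
f^(α−1) = 0.690^(-0.0162) = 1.006029
δ_res = (-19.189 + 1000) × 1.006029 − 1000 = 986.725 − 1000 = -13.27 permil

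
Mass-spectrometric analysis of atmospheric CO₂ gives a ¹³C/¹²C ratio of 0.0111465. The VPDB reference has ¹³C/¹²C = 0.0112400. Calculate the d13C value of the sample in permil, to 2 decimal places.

d13C = (R_sample / R_standard − 1) × 1000
R_sample / R_standard = 0.0111465 / 0.0112400 = 0.991681
d13C = (0.991681 − 1) × 1000 = -8.319 permil

-8.32 permil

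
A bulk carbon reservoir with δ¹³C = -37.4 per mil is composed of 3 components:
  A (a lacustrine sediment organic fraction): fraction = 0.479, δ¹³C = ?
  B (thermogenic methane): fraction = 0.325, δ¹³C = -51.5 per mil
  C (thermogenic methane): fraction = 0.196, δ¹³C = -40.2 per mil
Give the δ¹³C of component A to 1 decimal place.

Isotope mass balance: δ_bulk = Σ fᵢ·δᵢ.
-37.4 = 0.479×δ_A + 0.325×(-51.5) + 0.196×(-40.2)
0.479·δ_A = -37.4 − (-24.617) = -12.783
δ_A = -12.783 / 0.479 = -26.69 per mil

-26.7 per mil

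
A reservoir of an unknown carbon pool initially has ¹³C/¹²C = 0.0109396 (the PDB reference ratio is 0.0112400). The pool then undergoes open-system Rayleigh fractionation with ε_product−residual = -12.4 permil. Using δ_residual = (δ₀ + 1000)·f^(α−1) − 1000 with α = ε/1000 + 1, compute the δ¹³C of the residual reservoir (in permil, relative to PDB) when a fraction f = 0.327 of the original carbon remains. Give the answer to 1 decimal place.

δ₀ = (0.0109396/0.0112400 − 1)×1000 = (0.973274 − 1)×1000 = -26.726 permil
α − 1 = ε/1000 = -0.0124
f^(α−1) = 0.327^(-0.0124) = 1.013957
δ_res = (-26.726 + 1000) × 1.013957 − 1000 = 986.858 − 1000 = -13.14 permil

-13.1 permil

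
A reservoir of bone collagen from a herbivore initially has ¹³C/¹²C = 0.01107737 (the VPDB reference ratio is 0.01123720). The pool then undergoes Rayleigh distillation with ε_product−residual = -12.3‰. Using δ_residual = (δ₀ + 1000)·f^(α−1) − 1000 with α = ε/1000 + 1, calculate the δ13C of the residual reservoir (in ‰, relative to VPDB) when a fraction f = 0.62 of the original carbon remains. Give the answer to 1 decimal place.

δ₀ = (0.01107737/0.01123720 − 1)×1000 = (0.985777 − 1)×1000 = -14.223‰
α − 1 = ε/1000 = -0.0123
f^(α−1) = 0.62^(-0.0123) = 1.005897
δ_res = (-14.223 + 1000) × 1.005897 − 1000 = 991.590 − 1000 = -8.41‰

-8.4‰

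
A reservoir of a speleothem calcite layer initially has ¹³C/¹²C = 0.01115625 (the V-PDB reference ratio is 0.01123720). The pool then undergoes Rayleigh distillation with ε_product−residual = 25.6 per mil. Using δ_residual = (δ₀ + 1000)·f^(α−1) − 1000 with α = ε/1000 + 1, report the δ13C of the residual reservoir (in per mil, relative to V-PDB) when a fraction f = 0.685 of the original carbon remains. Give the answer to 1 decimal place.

δ₀ = (0.01115625/0.01123720 − 1)×1000 = (0.992796 − 1)×1000 = -7.204 per mil
α − 1 = ε/1000 = 0.0256
f^(α−1) = 0.685^(0.0256) = 0.990361
δ_res = (-7.204 + 1000) × 0.990361 − 1000 = 983.227 − 1000 = -16.77 per mil

-16.8 per mil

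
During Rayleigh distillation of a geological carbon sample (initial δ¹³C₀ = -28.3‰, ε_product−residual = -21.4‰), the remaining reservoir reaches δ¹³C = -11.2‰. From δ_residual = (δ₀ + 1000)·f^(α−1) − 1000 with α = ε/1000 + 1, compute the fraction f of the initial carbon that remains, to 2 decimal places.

α − 1 = ε/1000 = -0.0214
(δ_res + 1000)/(δ₀ + 1000) = (-11.2 + 1000)/(-28.3 + 1000) = 988.8/971.7 = 1.017598
f = 1.017598^(1/-0.0214) = exp(ln(1.017598)/-0.0214) = exp(0.01744/-0.0214)
f = exp(-0.8152) = 0.4426

0.44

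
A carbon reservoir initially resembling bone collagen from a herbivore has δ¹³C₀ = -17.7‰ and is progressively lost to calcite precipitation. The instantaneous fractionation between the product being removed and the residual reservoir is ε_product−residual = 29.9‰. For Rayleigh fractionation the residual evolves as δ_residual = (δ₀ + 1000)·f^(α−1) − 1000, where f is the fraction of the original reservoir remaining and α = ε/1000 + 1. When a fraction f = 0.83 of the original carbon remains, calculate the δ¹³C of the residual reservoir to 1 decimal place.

-23.2‰

Rayleigh residual: δ_res = (δ₀ + 1000)·f^(α−1) − 1000
α = ε/1000 + 1 = 1.02990, so α − 1 = 0.02990
f^(α−1) = 0.83^(0.02990) = 0.994444
δ_res = (-17.7 + 1000) × 0.994444 − 1000 = 976.843 − 1000 = -23.16‰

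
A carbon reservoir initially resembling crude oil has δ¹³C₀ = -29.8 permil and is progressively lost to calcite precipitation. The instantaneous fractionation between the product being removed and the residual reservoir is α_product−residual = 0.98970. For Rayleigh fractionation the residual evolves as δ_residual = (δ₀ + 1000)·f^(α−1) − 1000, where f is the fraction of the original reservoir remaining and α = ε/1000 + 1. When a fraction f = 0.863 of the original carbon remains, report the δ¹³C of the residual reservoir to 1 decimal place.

Rayleigh residual: δ_res = (δ₀ + 1000)·f^(α−1) − 1000
α − 1 = -0.01030
f^(α−1) = 0.863^(-0.01030) = 1.001519
δ_res = (-29.8 + 1000) × 1.001519 − 1000 = 971.674 − 1000 = -28.33 permil

-28.3 permil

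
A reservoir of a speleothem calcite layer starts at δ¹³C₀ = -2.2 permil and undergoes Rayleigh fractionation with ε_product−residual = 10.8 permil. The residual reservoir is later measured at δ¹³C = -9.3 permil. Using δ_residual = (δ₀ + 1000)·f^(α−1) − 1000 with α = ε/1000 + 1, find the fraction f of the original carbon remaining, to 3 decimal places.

α − 1 = ε/1000 = 0.0108
(δ_res + 1000)/(δ₀ + 1000) = (-9.3 + 1000)/(-2.2 + 1000) = 990.7/997.8 = 0.992884
f = 0.992884^(1/0.0108) = exp(ln(0.992884)/0.0108) = exp(-0.00714/0.0108)
f = exp(-0.6612) = 0.5162

0.516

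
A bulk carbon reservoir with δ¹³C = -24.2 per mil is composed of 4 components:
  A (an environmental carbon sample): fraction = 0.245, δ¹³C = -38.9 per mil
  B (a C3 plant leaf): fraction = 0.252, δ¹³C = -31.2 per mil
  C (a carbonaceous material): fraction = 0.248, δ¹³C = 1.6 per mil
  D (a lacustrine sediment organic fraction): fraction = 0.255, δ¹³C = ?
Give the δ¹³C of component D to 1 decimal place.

-28.3 per mil

Isotope mass balance: δ_bulk = Σ fᵢ·δᵢ.
-24.2 = 0.245×(-38.9) + 0.252×(-31.2) + 0.248×(1.6) + 0.255×δ_D
0.255·δ_D = -24.2 − (-16.996) = -7.204
δ_D = -7.204 / 0.255 = -28.25 per mil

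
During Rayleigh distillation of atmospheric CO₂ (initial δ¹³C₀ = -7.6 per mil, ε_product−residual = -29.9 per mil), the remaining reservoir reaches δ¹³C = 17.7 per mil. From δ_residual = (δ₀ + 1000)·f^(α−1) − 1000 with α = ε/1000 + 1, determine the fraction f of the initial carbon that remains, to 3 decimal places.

α − 1 = ε/1000 = -0.0299
(δ_res + 1000)/(δ₀ + 1000) = (17.7 + 1000)/(-7.6 + 1000) = 1017.7/992.4 = 1.025494
f = 1.025494^(1/-0.0299) = exp(ln(1.025494)/-0.0299) = exp(0.02517/-0.0299)
f = exp(-0.8419) = 0.4309

0.431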